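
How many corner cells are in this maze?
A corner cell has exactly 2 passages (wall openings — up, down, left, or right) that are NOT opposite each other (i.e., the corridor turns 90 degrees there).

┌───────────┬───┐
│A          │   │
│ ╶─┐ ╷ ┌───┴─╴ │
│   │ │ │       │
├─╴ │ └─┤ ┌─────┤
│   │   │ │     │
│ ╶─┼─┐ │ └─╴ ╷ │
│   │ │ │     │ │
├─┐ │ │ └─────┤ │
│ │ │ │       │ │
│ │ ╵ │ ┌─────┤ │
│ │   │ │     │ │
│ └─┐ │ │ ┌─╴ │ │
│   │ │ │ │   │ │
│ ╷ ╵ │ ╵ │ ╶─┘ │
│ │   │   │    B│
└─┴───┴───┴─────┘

Counting corner cells (2 non-opposite passages):
Total corners: 27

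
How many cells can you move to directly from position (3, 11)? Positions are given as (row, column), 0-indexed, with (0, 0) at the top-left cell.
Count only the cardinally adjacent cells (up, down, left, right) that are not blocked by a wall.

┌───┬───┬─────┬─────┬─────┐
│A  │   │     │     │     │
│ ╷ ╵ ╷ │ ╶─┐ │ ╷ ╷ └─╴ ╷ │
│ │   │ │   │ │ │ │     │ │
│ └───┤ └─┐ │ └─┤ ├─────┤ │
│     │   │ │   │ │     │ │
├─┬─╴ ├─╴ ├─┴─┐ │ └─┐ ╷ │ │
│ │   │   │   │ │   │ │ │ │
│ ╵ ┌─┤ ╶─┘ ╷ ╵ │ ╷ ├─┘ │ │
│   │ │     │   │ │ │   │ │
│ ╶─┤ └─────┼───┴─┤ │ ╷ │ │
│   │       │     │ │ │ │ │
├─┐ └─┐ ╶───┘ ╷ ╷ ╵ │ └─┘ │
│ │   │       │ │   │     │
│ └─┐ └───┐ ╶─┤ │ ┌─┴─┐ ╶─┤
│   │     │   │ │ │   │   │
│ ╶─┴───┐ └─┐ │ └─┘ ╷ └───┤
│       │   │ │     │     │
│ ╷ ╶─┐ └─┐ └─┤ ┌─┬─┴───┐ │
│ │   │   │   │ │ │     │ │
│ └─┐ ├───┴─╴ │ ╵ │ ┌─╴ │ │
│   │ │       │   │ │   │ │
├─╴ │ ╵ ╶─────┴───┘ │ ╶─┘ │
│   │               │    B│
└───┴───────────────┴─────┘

Checking passable neighbors of (3, 11):
Neighbors: (2, 11), (4, 11)
Count: 2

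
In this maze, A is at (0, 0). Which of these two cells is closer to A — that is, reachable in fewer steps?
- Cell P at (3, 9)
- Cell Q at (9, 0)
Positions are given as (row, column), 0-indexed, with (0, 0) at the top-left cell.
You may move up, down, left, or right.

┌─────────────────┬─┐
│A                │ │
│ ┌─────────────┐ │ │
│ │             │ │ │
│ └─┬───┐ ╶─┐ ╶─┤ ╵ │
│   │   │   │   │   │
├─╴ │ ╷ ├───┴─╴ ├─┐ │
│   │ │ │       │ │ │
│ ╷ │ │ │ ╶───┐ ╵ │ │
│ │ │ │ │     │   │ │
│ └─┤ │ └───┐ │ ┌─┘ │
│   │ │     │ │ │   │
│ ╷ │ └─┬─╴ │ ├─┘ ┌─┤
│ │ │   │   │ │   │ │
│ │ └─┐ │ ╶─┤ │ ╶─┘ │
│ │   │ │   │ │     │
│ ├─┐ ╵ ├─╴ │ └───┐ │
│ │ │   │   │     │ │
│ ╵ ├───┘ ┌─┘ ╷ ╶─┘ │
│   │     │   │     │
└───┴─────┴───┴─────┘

Shortest path A → P at (3, 9): 12 steps
Shortest path A → Q at (9, 0): 11 steps

Q is closer (11 steps vs 12 steps).

Path to P:

┌─────────────────┬─┐
│A → → → → → → → ↓│ │
│ ┌─────────────┐ │ │
│ │             │↓│ │
│ └─┬───┐ ╶─┐ ╶─┤ ╵ │
│   │   │   │   │↳ ↓│
├─╴ │ ╷ ├───┴─╴ ├─┐ │
│   │ │ │       │ │P│
│ ╷ │ │ │ ╶───┐ ╵ │ │
│ │ │ │ │     │   │ │
│ └─┤ │ └───┐ │ ┌─┘ │
│   │ │     │ │ │   │
│ ╷ │ └─┬─╴ │ ├─┘ ┌─┤
│ │ │   │   │ │   │ │
│ │ └─┐ │ ╶─┤ │ ╶─┘ │
│ │   │ │   │ │     │
│ ├─┐ ╵ ├─╴ │ └───┐ │
│ │ │   │   │     │ │
│ ╵ ├───┘ ┌─┘ ╷ ╶─┘ │
│   │     │   │     │
└───┴─────┴───┴─────┘

Path to Q:

┌─────────────────┬─┐
│A                │ │
│ ┌─────────────┐ │ │
│↓│             │ │ │
│ └─┬───┐ ╶─┐ ╶─┤ ╵ │
│↳ ↓│   │   │   │   │
├─╴ │ ╷ ├───┴─╴ ├─┐ │
│↓ ↲│ │ │       │ │ │
│ ╷ │ │ │ ╶───┐ ╵ │ │
│↓│ │ │ │     │   │ │
│ └─┤ │ └───┐ │ ┌─┘ │
│↓  │ │     │ │ │   │
│ ╷ │ └─┬─╴ │ ├─┘ ┌─┤
│↓│ │   │   │ │   │ │
│ │ └─┐ │ ╶─┤ │ ╶─┘ │
│↓│   │ │   │ │     │
│ ├─┐ ╵ ├─╴ │ └───┐ │
│↓│ │   │   │     │ │
│ ╵ ├───┘ ┌─┘ ╷ ╶─┘ │
│Q  │     │   │     │
└───┴─────┴───┴─────┘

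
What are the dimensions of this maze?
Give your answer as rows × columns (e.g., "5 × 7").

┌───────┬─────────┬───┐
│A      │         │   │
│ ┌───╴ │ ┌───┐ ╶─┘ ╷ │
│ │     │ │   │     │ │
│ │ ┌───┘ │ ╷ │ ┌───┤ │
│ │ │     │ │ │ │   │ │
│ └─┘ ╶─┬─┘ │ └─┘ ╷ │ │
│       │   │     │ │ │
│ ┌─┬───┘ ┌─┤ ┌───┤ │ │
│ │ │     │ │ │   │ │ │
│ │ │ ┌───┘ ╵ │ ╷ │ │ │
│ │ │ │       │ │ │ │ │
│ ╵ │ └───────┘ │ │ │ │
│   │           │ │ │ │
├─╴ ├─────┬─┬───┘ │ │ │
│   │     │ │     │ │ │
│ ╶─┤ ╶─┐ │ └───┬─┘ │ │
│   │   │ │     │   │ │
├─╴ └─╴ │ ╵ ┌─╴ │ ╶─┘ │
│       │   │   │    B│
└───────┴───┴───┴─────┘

Counting the maze dimensions:
Rows (vertical): 10
Columns (horizontal): 11
Dimensions: 10 × 11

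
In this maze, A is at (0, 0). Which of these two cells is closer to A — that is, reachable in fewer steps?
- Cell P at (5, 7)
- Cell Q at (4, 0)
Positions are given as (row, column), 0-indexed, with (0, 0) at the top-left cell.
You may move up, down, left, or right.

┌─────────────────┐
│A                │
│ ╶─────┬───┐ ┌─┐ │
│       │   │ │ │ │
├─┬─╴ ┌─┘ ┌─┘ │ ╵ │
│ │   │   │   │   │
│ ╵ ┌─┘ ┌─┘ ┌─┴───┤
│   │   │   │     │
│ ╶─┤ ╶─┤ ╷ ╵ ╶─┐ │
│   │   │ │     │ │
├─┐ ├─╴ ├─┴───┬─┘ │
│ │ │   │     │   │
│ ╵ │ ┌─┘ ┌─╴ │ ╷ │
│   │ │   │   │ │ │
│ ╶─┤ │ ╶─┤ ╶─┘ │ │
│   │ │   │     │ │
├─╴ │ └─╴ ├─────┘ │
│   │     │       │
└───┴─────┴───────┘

Shortest path A → P at (5, 7): 18 steps
Shortest path A → Q at (4, 0): 8 steps

Q is closer (8 steps vs 18 steps).

Path to P:

┌─────────────────┐
│A → → → → → ↓    │
│ ╶─────┬───┐ ┌─┐ │
│       │   │↓│ │ │
├─┬─╴ ┌─┘ ┌─┘ │ ╵ │
│ │   │   │↓ ↲│   │
│ ╵ ┌─┘ ┌─┘ ┌─┴───┤
│   │   │  ↓│↱ → ↓│
│ ╶─┤ ╶─┤ ╷ ╵ ╶─┐ │
│   │   │ │↳ ↑  │↓│
├─┐ ├─╴ ├─┴───┬─┘ │
│ │ │   │     │P ↲│
│ ╵ │ ┌─┘ ┌─╴ │ ╷ │
│   │ │   │   │ │ │
│ ╶─┤ │ ╶─┤ ╶─┘ │ │
│   │ │   │     │ │
├─╴ │ └─╴ ├─────┘ │
│   │     │       │
└───┴─────┴───────┘

Path to Q:

┌─────────────────┐
│A                │
│ ╶─────┬───┐ ┌─┐ │
│↳ → ↓  │   │ │ │ │
├─┬─╴ ┌─┘ ┌─┘ │ ╵ │
│ │↓ ↲│   │   │   │
│ ╵ ┌─┘ ┌─┘ ┌─┴───┤
│↓ ↲│   │   │     │
│ ╶─┤ ╶─┤ ╷ ╵ ╶─┐ │
│Q  │   │ │     │ │
├─┐ ├─╴ ├─┴───┬─┘ │
│ │ │   │     │   │
│ ╵ │ ┌─┘ ┌─╴ │ ╷ │
│   │ │   │   │ │ │
│ ╶─┤ │ ╶─┤ ╶─┘ │ │
│   │ │   │     │ │
├─╴ │ └─╴ ├─────┘ │
│   │     │       │
└───┴─────┴───────┘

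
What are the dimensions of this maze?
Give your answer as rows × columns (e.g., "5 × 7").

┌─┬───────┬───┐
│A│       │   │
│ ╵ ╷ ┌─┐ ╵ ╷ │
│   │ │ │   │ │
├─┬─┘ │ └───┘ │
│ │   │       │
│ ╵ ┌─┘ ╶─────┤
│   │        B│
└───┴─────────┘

Counting the maze dimensions:
Rows (vertical): 4
Columns (horizontal): 7
Dimensions: 4 × 7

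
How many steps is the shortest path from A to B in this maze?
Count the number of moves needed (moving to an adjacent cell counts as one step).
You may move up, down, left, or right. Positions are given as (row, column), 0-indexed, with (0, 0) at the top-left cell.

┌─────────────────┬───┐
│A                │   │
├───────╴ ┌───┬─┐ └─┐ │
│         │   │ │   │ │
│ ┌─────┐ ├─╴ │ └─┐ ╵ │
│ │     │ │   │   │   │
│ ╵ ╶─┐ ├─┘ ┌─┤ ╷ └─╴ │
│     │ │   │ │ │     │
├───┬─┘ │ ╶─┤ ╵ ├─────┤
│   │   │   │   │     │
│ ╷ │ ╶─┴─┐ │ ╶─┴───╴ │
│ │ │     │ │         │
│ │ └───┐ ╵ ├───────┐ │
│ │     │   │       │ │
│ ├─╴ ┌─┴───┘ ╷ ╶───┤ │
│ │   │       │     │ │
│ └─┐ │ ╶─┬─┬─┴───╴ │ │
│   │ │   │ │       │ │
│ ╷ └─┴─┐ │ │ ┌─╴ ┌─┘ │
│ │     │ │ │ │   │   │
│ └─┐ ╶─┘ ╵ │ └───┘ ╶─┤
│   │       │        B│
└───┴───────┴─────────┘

Using BFS to find shortest path:
Start: (0, 0), End: (10, 10)
Path found:
(0,0) → (0,1) → (0,2) → (0,3) → (0,4) → (0,5) → (0,6) → (0,7) → (0,8) → (1,8) → (1,9) → (2,9) → (2,10) → (3,10) → (3,9) → (3,8) → (2,8) → (2,7) → (3,7) → (4,7) → (4,6) → (5,6) → (5,7) → (5,8) → (5,9) → (5,10) → (6,10) → (7,10) → (8,10) → (9,10) → (9,9) → (10,9) → (10,10)
Number of steps: 32

Solution:

┌─────────────────┬───┐
│A → → → → → → → ↓│   │
├───────╴ ┌───┬─┐ └─┐ │
│         │   │ │↳ ↓│ │
│ ┌─────┐ ├─╴ │ └─┐ ╵ │
│ │     │ │   │↓ ↰│↳ ↓│
│ ╵ ╶─┐ ├─┘ ┌─┤ ╷ └─╴ │
│     │ │   │ │↓│↑ ← ↲│
├───┬─┘ │ ╶─┤ ╵ ├─────┤
│   │   │   │↓ ↲│     │
│ ╷ │ ╶─┴─┐ │ ╶─┴───╴ │
│ │ │     │ │↳ → → → ↓│
│ │ └───┐ ╵ ├───────┐ │
│ │     │   │       │↓│
│ ├─╴ ┌─┴───┘ ╷ ╶───┤ │
│ │   │       │     │↓│
│ └─┐ │ ╶─┬─┬─┴───╴ │ │
│   │ │   │ │       │↓│
│ ╷ └─┴─┐ │ │ ┌─╴ ┌─┘ │
│ │     │ │ │ │   │↓ ↲│
│ └─┐ ╶─┘ ╵ │ └───┘ ╶─┤
│   │       │      ↳ B│
└───┴───────┴─────────┘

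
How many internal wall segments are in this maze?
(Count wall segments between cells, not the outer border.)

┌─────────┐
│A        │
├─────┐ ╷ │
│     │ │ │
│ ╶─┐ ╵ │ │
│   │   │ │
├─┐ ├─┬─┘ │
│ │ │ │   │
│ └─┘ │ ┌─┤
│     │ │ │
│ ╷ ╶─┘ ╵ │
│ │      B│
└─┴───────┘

Counting internal wall segments:
Total internal walls: 20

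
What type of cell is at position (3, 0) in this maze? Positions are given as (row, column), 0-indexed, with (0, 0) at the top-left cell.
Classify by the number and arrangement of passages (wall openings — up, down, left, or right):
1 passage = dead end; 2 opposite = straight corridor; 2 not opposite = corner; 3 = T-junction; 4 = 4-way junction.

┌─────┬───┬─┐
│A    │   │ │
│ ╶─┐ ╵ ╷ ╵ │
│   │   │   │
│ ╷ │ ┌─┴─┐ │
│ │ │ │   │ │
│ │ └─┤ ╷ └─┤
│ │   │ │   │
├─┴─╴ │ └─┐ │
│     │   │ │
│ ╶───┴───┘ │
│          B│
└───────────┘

Checking cell at (3, 0):
Number of passages: 1
Cell type: dead end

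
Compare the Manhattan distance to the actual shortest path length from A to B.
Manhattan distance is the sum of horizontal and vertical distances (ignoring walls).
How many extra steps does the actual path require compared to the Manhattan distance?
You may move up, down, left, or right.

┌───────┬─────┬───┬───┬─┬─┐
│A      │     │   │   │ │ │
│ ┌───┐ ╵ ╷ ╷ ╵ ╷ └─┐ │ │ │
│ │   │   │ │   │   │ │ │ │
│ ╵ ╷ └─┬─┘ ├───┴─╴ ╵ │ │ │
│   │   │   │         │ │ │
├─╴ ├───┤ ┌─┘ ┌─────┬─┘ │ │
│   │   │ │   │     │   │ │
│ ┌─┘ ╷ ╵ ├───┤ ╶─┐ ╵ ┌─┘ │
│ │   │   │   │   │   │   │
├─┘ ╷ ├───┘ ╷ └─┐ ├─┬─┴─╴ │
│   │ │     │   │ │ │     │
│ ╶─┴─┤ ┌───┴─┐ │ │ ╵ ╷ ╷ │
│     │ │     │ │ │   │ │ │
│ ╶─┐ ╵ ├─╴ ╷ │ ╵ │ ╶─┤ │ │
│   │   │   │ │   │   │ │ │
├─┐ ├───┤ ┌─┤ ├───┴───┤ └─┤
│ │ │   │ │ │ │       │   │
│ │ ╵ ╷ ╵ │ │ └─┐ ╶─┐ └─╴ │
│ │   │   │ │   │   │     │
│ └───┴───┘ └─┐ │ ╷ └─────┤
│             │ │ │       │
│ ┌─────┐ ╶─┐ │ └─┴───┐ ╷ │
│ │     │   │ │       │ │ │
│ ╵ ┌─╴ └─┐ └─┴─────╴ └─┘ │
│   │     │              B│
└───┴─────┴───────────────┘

Manhattan distance: |12 - 0| + |12 - 0| = 24
Actual path length: 46
Extra steps: 46 - 24 = 22

Solution:

┌───────┬─────┬───┬───┬─┬─┐
│A → → ↓│↱ ↓  │   │   │ │ │
│ ┌───┐ ╵ ╷ ╷ ╵ ╷ └─┐ │ │ │
│ │   │↳ ↑│↓│   │   │ │ │ │
│ ╵ ╷ └─┬─┘ ├───┴─╴ ╵ │ │ │
│   │   │↓ ↲│         │ │ │
├─╴ ├───┤ ┌─┘ ┌─────┬─┘ │ │
│   │↓ ↰│↓│   │     │   │ │
│ ┌─┘ ╷ ╵ ├───┤ ╶─┐ ╵ ┌─┘ │
│ │↓ ↲│↑ ↲│   │   │   │   │
├─┘ ╷ ├───┘ ╷ └─┐ ├─┬─┴─╴ │
│↓ ↲│ │     │   │ │ │     │
│ ╶─┴─┤ ┌───┴─┐ │ │ ╵ ╷ ╷ │
│↓    │ │  ↱ ↓│ │ │   │ │ │
│ ╶─┐ ╵ ├─╴ ╷ │ ╵ │ ╶─┤ │ │
│↳ ↓│   │↱ ↑│↓│   │   │ │ │
├─┐ ├───┤ ┌─┤ ├───┴───┤ └─┤
│ │↓│↱ ↓│↑│ │↓│       │   │
│ │ ╵ ╷ ╵ │ │ └─┐ ╶─┐ └─╴ │
│ │↳ ↑│↳ ↑│ │↳ ↓│   │     │
│ └───┴───┘ └─┐ │ ╷ └─────┤
│             │↓│ │       │
│ ┌─────┐ ╶─┐ │ └─┴───┐ ╷ │
│ │     │   │ │↳ → → ↓│ │ │
│ ╵ ┌─╴ └─┐ └─┴─────╴ └─┘ │
│   │     │          ↳ → B│
└───┴─────┴───────────────┘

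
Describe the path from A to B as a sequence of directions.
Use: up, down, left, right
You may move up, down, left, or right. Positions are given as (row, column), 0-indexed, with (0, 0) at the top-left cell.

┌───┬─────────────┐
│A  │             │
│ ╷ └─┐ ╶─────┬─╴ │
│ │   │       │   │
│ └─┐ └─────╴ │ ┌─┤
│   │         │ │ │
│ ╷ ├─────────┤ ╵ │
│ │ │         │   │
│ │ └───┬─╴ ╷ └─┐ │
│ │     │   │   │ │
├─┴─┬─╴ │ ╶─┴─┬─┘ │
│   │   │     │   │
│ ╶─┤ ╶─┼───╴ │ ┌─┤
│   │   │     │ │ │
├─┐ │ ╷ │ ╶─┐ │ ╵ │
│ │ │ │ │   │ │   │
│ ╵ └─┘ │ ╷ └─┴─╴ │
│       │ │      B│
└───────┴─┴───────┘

Finding the path and converting it to directions:
Path through cells: (0,0) → (0,1) → (1,1) → (1,2) → (2,2) → (2,3) → (2,4) → (2,5) → (2,6) → (1,6) → (1,5) → (1,4) → (1,3) → (0,3) → (0,4) → (0,5) → (0,6) → (0,7) → (0,8) → (1,8) → (1,7) → (2,7) → (3,7) → (3,8) → (4,8) → (5,8) → (5,7) → (6,7) → (7,7) → (7,8) → (8,8)
Directions: right, down, right, down, right, right, right, right, up, left, left, left, up, right, right, right, right, right, down, left, down, down, right, down, down, left, down, down, right, down

Solution:

┌───┬─────────────┐
│A ↓│  ↱ → → → → ↓│
│ ╷ └─┐ ╶─────┬─╴ │
│ │↳ ↓│↑ ← ← ↰│↓ ↲│
│ └─┐ └─────╴ │ ┌─┤
│   │↳ → → → ↑│↓│ │
│ ╷ ├─────────┤ ╵ │
│ │ │         │↳ ↓│
│ │ └───┬─╴ ╷ └─┐ │
│ │     │   │   │↓│
├─┴─┬─╴ │ ╶─┴─┬─┘ │
│   │   │     │↓ ↲│
│ ╶─┤ ╶─┼───╴ │ ┌─┤
│   │   │     │↓│ │
├─┐ │ ╷ │ ╶─┐ │ ╵ │
│ │ │ │ │   │ │↳ ↓│
│ ╵ └─┘ │ ╷ └─┴─╴ │
│       │ │      B│
└───────┴─┴───────┘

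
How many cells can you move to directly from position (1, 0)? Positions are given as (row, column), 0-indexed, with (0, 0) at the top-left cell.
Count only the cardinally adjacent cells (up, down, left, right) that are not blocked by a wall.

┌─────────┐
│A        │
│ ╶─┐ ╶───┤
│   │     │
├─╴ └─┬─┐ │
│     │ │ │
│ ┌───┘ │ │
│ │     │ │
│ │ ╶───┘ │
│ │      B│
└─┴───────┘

Checking passable neighbors of (1, 0):
Neighbors: (0, 0), (1, 1)
Count: 2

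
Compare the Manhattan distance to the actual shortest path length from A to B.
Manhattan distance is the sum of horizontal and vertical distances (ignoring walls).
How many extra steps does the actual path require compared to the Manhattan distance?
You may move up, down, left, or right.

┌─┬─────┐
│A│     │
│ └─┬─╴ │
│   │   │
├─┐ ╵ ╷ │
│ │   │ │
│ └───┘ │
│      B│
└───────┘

Manhattan distance: |3 - 0| + |3 - 0| = 6
Actual path length: 8
Extra steps: 8 - 6 = 2

Solution:

┌─┬─────┐
│A│     │
│ └─┬─╴ │
│↳ ↓│↱ ↓│
├─┐ ╵ ╷ │
│ │↳ ↑│↓│
│ └───┘ │
│      B│
└───────┘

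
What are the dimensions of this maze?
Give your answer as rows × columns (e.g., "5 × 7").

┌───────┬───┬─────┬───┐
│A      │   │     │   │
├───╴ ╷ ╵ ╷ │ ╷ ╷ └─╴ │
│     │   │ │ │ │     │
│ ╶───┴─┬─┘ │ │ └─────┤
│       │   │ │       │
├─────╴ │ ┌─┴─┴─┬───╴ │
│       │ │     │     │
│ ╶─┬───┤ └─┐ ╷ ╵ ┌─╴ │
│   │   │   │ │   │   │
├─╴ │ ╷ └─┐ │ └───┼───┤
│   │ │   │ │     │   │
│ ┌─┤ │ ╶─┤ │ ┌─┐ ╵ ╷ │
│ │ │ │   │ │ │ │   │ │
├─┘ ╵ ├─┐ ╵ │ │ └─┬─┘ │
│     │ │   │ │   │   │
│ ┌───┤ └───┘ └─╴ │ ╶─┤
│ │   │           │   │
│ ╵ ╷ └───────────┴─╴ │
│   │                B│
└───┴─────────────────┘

Counting the maze dimensions:
Rows (vertical): 10
Columns (horizontal): 11
Dimensions: 10 × 11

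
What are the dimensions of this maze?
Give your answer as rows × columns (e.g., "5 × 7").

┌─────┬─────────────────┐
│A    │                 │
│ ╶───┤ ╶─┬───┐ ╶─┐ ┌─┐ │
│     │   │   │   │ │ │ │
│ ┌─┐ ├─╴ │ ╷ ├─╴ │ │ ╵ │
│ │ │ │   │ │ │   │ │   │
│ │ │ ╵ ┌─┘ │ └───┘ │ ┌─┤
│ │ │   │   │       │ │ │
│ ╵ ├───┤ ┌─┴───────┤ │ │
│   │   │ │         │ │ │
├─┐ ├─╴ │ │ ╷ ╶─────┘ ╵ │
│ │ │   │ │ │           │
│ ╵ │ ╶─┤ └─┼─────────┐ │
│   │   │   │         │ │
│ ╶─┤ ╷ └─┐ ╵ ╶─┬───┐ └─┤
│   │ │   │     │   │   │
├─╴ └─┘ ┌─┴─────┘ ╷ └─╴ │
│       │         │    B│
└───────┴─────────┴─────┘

Counting the maze dimensions:
Rows (vertical): 9
Columns (horizontal): 12
Dimensions: 9 × 12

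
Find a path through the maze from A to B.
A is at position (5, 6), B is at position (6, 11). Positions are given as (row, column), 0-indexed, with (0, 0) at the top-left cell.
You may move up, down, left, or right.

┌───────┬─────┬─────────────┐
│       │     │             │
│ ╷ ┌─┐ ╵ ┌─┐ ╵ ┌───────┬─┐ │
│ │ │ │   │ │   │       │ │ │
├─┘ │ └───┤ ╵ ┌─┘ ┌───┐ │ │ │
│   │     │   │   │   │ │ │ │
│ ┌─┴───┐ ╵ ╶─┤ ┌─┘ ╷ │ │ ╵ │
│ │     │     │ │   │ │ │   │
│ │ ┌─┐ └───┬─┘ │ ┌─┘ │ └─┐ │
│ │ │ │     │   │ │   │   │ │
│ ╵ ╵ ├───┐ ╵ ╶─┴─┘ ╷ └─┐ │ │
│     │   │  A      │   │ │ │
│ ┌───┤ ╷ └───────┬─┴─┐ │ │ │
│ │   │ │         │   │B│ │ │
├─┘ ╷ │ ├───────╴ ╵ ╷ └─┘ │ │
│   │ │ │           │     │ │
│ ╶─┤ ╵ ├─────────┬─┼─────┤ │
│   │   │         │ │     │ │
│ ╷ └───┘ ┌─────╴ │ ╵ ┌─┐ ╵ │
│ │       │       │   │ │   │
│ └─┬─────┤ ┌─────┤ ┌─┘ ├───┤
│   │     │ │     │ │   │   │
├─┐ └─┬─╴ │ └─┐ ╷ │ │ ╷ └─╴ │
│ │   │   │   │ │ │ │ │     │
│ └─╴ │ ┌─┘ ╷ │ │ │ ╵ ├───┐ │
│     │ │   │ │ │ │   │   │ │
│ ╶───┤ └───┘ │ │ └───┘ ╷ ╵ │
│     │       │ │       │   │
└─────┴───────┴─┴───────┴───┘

Finding the shortest path from (5, 6) to (6, 11):
Path length: 8 steps
Directions: right → right → right → up → right → down → right → down

Solution:

┌───────┬─────┬─────────────┐
│       │     │             │
│ ╷ ┌─┐ ╵ ┌─┐ ╵ ┌───────┬─┐ │
│ │ │ │   │ │   │       │ │ │
├─┘ │ └───┤ ╵ ┌─┘ ┌───┐ │ │ │
│   │     │   │   │   │ │ │ │
│ ┌─┴───┐ ╵ ╶─┤ ┌─┘ ╷ │ │ ╵ │
│ │     │     │ │   │ │ │   │
│ │ ┌─┐ └───┬─┘ │ ┌─┘ │ └─┐ │
│ │ │ │     │   │ │↱ ↓│   │ │
│ ╵ ╵ ├───┐ ╵ ╶─┴─┘ ╷ └─┐ │ │
│     │   │  A → → ↑│↳ ↓│ │ │
│ ┌───┤ ╷ └───────┬─┴─┐ │ │ │
│ │   │ │         │   │B│ │ │
├─┘ ╷ │ ├───────╴ ╵ ╷ └─┘ │ │
│   │ │ │           │     │ │
│ ╶─┤ ╵ ├─────────┬─┼─────┤ │
│   │   │         │ │     │ │
│ ╷ └───┘ ┌─────╴ │ ╵ ┌─┐ ╵ │
│ │       │       │   │ │   │
│ └─┬─────┤ ┌─────┤ ┌─┘ ├───┤
│   │     │ │     │ │   │   │
├─┐ └─┬─╴ │ └─┐ ╷ │ │ ╷ └─╴ │
│ │   │   │   │ │ │ │ │     │
│ └─╴ │ ┌─┘ ╷ │ │ │ ╵ ├───┐ │
│     │ │   │ │ │ │   │   │ │
│ ╶───┤ └───┘ │ │ └───┘ ╷ ╵ │
│     │       │ │       │   │
└─────┴───────┴─┴───────┴───┘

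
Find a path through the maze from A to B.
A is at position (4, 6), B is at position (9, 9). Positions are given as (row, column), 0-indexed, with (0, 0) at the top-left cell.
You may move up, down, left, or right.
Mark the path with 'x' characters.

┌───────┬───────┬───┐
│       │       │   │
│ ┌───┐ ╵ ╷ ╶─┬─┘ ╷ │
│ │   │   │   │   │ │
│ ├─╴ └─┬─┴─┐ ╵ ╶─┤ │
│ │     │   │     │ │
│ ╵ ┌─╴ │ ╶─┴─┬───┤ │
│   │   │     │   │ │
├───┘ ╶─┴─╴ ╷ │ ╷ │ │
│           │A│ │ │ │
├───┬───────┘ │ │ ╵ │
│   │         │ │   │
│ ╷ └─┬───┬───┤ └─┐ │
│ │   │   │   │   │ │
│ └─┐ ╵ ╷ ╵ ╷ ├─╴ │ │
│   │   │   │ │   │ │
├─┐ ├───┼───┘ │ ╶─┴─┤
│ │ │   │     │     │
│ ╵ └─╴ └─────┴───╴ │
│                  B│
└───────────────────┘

Finding the shortest path from (4, 6) to (9, 9):
Path length: 50 steps
Directions: up → left → down → left → left → left → up → right → up → left → left → down → left → up → up → up → right → right → right → down → right → up → right → down → right → down → right → up → right → up → right → down → down → down → down → down → left → up → up → left → down → down → down → right → down → left → down → right → right → down

Solution:

┌───────┬───────┬───┐
│x x x x│x x    │x x│
│ ┌───┐ ╵ ╷ ╶─┬─┘ ╷ │
│x│   │x x│x x│x x│x│
│ ├─╴ └─┬─┴─┐ ╵ ╶─┤ │
│x│x x x│   │x x  │x│
│ ╵ ┌─╴ │ ╶─┴─┬───┤ │
│x x│x x│  x x│x x│x│
├───┘ ╶─┴─╴ ╷ │ ╷ │ │
│    x x x x│A│x│x│x│
├───┬───────┘ │ │ ╵ │
│   │         │x│x x│
│ ╷ └─┬───┬───┤ └─┐ │
│ │   │   │   │x x│ │
│ └─┐ ╵ ╷ ╵ ╷ ├─╴ │ │
│   │   │   │ │x x│ │
├─┐ ├───┼───┘ │ ╶─┴─┤
│ │ │   │     │x x x│
│ ╵ └─╴ └─────┴───╴ │
│                  B│
└───────────────────┘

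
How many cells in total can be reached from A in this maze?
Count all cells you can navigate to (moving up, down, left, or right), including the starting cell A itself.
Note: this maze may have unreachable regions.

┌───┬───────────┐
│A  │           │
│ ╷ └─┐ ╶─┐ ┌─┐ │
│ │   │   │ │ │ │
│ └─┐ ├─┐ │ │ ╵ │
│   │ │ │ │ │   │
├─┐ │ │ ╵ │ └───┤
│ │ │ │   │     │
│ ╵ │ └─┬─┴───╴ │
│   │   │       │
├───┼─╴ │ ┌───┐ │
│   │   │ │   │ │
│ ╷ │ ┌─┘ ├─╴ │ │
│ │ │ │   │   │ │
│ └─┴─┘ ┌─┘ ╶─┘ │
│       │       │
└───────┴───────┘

Using BFS/flood-fill to find all reachable cells from A:
Maze size: 8 × 8 = 64 total cells
46 cell(s) are walled off and cannot be reached from A.
Reachable cells: 18

Reachable region (· marks reachable cells):

┌───┬───────────┐
│A ·│           │
│ ╷ └─┐ ╶─┐ ┌─┐ │
│·│· ·│   │ │ │ │
│ └─┐ ├─┐ │ │ ╵ │
│· ·│·│ │ │ │   │
├─┐ │ │ ╵ │ └───┤
│·│·│·│   │     │
│ ╵ │ └─┬─┴───╴ │
│· ·│· ·│       │
├───┼─╴ │ ┌───┐ │
│   │· ·│ │   │ │
│ ╷ │ ┌─┘ ├─╴ │ │
│ │ │·│   │   │ │
│ └─┴─┘ ┌─┘ ╶─┘ │
│       │       │
└───────┴───────┘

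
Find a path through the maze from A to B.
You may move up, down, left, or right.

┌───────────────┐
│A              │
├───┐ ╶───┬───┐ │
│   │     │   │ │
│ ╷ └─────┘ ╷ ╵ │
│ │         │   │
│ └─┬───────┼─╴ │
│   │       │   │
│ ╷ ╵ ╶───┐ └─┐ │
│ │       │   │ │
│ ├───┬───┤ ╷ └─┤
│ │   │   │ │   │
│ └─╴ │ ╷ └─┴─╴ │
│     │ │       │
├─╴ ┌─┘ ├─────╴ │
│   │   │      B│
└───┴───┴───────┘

Finding the shortest path through the maze:
Path length: 34 steps
Directions: right → right → right → right → right → right → right → down → down → left → up → left → down → left → left → left → left → up → left → down → down → right → down → right → up → right → right → right → down → right → down → right → down → down

Solution:

┌───────────────┐
│A → → → → → → ↓│
├───┐ ╶───┬───┐ │
│↓ ↰│     │↓ ↰│↓│
│ ╷ └─────┘ ╷ ╵ │
│↓│↑ ← ← ← ↲│↑ ↲│
│ └─┬───────┼─╴ │
│↳ ↓│↱ → → ↓│   │
│ ╷ ╵ ╶───┐ └─┐ │
│ │↳ ↑    │↳ ↓│ │
│ ├───┬───┤ ╷ └─┤
│ │   │   │ │↳ ↓│
│ └─╴ │ ╷ └─┴─╴ │
│     │ │      ↓│
├─╴ ┌─┘ ├─────╴ │
│   │   │      B│
└───┴───┴───────┘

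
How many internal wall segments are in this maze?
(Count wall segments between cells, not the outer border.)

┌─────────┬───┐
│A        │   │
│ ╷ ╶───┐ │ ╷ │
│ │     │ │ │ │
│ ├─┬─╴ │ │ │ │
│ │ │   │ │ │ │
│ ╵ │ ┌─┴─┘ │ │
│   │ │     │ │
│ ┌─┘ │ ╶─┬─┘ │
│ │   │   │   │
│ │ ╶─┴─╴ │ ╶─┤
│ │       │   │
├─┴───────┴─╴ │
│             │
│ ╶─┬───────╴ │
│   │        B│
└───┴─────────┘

Counting internal wall segments:
Total internal walls: 42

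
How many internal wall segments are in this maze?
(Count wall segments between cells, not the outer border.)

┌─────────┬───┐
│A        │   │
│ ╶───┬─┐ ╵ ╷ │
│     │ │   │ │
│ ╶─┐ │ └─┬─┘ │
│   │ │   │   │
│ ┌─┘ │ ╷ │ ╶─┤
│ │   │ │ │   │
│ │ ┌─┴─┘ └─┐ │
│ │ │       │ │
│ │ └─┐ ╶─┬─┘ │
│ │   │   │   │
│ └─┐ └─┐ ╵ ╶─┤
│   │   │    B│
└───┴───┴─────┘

Counting internal wall segments:
Total internal walls: 36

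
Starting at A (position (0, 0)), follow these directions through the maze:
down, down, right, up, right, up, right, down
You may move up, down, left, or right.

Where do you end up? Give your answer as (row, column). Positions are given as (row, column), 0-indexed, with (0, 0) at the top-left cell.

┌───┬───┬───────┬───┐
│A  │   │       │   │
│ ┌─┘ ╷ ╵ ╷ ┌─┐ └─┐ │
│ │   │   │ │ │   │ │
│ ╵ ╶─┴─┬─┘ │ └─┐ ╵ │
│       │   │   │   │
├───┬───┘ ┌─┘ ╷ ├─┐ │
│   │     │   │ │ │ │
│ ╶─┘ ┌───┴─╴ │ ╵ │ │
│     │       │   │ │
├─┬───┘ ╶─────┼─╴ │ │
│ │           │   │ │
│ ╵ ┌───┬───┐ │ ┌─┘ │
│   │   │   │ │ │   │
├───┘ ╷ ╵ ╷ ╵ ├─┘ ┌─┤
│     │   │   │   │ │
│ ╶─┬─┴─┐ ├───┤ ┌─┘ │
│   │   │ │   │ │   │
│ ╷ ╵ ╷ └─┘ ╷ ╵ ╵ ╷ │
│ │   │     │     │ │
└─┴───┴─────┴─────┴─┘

Following directions step by step:
Start: (0, 0)
  down: (0, 0) → (1, 0)
  down: (1, 0) → (2, 0)
  right: (2, 0) → (2, 1)
  up: (2, 1) → (1, 1)
  right: (1, 1) → (1, 2)
  up: (1, 2) → (0, 2)
  right: (0, 2) → (0, 3)
  down: (0, 3) → (1, 3)
Final position: (1, 3)

Path taken:

┌───┬───┬───────┬───┐
│A  │↱ ↓│       │   │
│ ┌─┘ ╷ ╵ ╷ ┌─┐ └─┐ │
│↓│↱ ↑│B  │ │ │   │ │
│ ╵ ╶─┴─┬─┘ │ └─┐ ╵ │
│↳ ↑    │   │   │   │
├───┬───┘ ┌─┘ ╷ ├─┐ │
│   │     │   │ │ │ │
│ ╶─┘ ┌───┴─╴ │ ╵ │ │
│     │       │   │ │
├─┬───┘ ╶─────┼─╴ │ │
│ │           │   │ │
│ ╵ ┌───┬───┐ │ ┌─┘ │
│   │   │   │ │ │   │
├───┘ ╷ ╵ ╷ ╵ ├─┘ ┌─┤
│     │   │   │   │ │
│ ╶─┬─┴─┐ ├───┤ ┌─┘ │
│   │   │ │   │ │   │
│ ╷ ╵ ╷ └─┘ ╷ ╵ ╵ ╷ │
│ │   │     │     │ │
└─┴───┴─────┴─────┴─┘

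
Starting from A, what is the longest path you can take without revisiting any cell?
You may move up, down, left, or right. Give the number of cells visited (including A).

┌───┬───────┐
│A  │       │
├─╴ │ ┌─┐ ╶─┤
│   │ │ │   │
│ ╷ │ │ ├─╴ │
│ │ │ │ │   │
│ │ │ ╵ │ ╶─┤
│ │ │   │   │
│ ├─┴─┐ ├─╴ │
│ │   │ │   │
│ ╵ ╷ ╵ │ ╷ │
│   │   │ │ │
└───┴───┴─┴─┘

Finding longest simple path using DFS:
Start: (0, 0)
Longest path visits 30 cells
Path: A → right → down → left → down → down → down → down → right → up → right → down → right → up → up → left → up → up → up → right → right → down → right → down → left → down → right → down → left → down

Solution:

┌───┬───────┐
│A ↓│↱ → ↓  │
├─╴ │ ┌─┐ ╶─┤
│↓ ↲│↑│ │↳ ↓│
│ ╷ │ │ ├─╴ │
│↓│ │↑│ │↓ ↲│
│ │ │ ╵ │ ╶─┤
│↓│ │↑ ↰│↳ ↓│
│ ├─┴─┐ ├─╴ │
│↓│↱ ↓│↑│↓ ↲│
│ ╵ ╷ ╵ │ ╷ │
│↳ ↑│↳ ↑│B│ │
└───┴───┴─┴─┘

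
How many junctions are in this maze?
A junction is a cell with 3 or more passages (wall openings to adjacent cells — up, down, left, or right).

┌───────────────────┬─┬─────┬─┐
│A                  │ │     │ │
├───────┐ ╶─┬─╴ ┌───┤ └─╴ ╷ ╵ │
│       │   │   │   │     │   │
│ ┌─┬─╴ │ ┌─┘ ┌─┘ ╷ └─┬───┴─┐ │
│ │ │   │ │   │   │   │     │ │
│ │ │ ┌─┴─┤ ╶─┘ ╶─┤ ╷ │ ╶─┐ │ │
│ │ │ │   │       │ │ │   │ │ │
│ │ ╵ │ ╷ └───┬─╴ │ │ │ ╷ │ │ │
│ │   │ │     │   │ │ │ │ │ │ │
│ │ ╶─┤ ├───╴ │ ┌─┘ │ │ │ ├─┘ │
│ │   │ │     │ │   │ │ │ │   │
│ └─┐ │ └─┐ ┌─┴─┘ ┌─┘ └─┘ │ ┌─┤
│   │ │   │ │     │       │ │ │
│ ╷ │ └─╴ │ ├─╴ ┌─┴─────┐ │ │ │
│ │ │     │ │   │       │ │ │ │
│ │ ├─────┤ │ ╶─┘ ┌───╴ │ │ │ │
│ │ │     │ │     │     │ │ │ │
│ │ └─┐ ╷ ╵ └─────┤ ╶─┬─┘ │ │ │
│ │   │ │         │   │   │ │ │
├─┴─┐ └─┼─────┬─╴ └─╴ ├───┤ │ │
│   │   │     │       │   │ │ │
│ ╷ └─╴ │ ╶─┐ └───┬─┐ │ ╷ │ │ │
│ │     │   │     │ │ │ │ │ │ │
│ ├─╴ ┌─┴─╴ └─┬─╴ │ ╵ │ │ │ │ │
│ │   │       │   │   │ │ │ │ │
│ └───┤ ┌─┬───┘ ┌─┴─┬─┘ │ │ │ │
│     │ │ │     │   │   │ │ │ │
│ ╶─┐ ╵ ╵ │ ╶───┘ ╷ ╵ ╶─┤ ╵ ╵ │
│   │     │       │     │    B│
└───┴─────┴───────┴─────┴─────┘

Checking each cell for number of passages:

Junctions found (3+ passages):
  (0, 4): 3 passages
  (0, 7): 3 passages
  (0, 12): 3 passages
  (1, 4): 3 passages
  (1, 14): 3 passages
  (2, 9): 3 passages
  (3, 7): 3 passages
  (3, 11): 3 passages
  (4, 1): 3 passages
  (5, 5): 3 passages
  (6, 0): 3 passages
  (6, 7): 3 passages
  (6, 10): 3 passages
  (6, 12): 3 passages
  (8, 3): 3 passages
  (9, 5): 3 passages
  (10, 8): 3 passages
  (10, 10): 3 passages
  (11, 2): 3 passages
  (12, 5): 3 passages
  (13, 0): 3 passages
  (14, 3): 3 passages
  (14, 10): 3 passages
  (14, 13): 3 passages
Total junctions: 24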